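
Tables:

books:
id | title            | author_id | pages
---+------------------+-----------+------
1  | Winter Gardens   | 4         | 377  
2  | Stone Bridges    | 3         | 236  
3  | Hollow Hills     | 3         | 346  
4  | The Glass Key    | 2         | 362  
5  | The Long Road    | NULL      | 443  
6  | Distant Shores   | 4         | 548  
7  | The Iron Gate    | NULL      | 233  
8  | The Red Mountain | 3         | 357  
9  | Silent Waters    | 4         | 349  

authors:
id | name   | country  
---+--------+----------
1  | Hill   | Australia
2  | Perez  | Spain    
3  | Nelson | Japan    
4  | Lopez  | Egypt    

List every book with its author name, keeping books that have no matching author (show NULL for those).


LEFT JOIN keeps every row from books (the left table); where author_id has no match in authors, the author columns become NULL. Walk through each book:
  - book 1 (Winter Gardens): author_id=4 -> matches Lopez
  - book 2 (Stone Bridges): author_id=3 -> matches Nelson
  - book 3 (Hollow Hills): author_id=3 -> matches Nelson
  - book 4 (The Glass Key): author_id=2 -> matches Perez
  - book 5 (The Long Road): author_id=NULL, no match -> kept with NULL
  - book 6 (Distant Shores): author_id=4 -> matches Lopez
  - book 7 (The Iron Gate): author_id=NULL, no match -> kept with NULL
  - book 8 (The Red Mountain): author_id=3 -> matches Nelson
  - book 9 (Silent Waters): author_id=4 -> matches Lopez
All 9 rows appear; 2 have NULL author.

SQL:
SELECT a.title, b.name AS author
FROM books a
LEFT JOIN authors b ON a.author_id = b.id

Result:
title            | author
-----------------+-------
Winter Gardens   | Lopez 
Stone Bridges    | Nelson
Hollow Hills     | Nelson
The Glass Key    | Perez 
The Long Road    | NULL  
Distant Shores   | Lopez 
The Iron Gate    | NULL  
The Red Mountain | Nelson
Silent Waters    | Lopez 


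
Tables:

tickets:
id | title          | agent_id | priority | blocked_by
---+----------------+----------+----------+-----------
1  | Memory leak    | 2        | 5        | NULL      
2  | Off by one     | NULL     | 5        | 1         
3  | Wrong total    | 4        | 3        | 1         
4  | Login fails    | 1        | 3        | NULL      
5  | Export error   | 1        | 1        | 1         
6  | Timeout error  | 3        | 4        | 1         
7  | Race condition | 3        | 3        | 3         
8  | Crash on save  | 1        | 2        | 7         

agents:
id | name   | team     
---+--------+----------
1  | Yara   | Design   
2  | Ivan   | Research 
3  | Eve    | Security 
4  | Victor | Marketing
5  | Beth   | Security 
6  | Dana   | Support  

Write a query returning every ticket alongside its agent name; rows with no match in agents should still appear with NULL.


LEFT JOIN keeps every row from tickets (the left table); where agent_id has no match in agents, the agent columns become NULL. Walk through each ticket:
  - ticket 1 (Memory leak): agent_id=2 -> matches Ivan
  - ticket 2 (Off by one): agent_id=NULL, no match -> kept with NULL
  - ticket 3 (Wrong total): agent_id=4 -> matches Victor
  - ticket 4 (Login fails): agent_id=1 -> matches Yara
  - ticket 5 (Export error): agent_id=1 -> matches Yara
  - ticket 6 (Timeout error): agent_id=3 -> matches Eve
  - ticket 7 (Race condition): agent_id=3 -> matches Eve
  - ticket 8 (Crash on save): agent_id=1 -> matches Yara
All 8 rows appear; 1 has NULL agent.

SQL:
SELECT a.title, b.name AS agent
FROM tickets a
LEFT JOIN agents b ON a.agent_id = b.id

Result:
title          | agent 
---------------+-------
Memory leak    | Ivan  
Off by one     | NULL  
Wrong total    | Victor
Login fails    | Yara  
Export error   | Yara  
Timeout error  | Eve   
Race condition | Eve   
Crash on save  | Yara  


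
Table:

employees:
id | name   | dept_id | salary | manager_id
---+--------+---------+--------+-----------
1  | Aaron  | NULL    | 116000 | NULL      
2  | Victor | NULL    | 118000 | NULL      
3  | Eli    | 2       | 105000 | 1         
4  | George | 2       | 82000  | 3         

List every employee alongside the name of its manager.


This is a self-join: employees is joined to a second copy of itself, matching each row's manager_id to another row's id. Use LEFT JOIN so rows with manager_id=NULL are kept.
  - employee 1 (Aaron): manager_id=NULL -> NULL
  - employee 2 (Victor): manager_id=NULL -> NULL
  - employee 3 (Eli): manager_id=1 -> Aaron
  - employee 4 (George): manager_id=3 -> Eli

SQL:
SELECT a.name AS item, b.name AS manager
FROM employees a
LEFT JOIN employees b ON a.manager_id = b.id

Result:
item   | manager
-------+--------
Aaron  | NULL   
Victor | NULL   
Eli    | Aaron  
George | Eli    


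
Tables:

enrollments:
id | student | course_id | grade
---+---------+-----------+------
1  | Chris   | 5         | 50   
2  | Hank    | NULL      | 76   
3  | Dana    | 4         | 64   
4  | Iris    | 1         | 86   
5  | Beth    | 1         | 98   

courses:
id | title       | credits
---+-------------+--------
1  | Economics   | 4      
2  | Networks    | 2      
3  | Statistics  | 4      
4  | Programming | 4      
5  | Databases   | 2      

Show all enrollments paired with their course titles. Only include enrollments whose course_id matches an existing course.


INNER JOIN keeps only enrollments rows whose course_id matches an id in courses. Walk through each enrollment:
  - enrollment 1 (Chris): course_id=5 -> matches Databases
  - enrollment 2 (Hank): course_id=NULL, no match -> dropped
  - enrollment 3 (Dana): course_id=4 -> matches Programming
  - enrollment 4 (Iris): course_id=1 -> matches Economics
  - enrollment 5 (Beth): course_id=1 -> matches Economics
So 1 of 5 rows is dropped.

SQL:
SELECT a.student, b.title AS course
FROM enrollments a
INNER JOIN courses b ON a.course_id = b.id

Result:
student | course     
--------+------------
Chris   | Databases  
Dana    | Programming
Iris    | Economics  
Beth    | Economics  


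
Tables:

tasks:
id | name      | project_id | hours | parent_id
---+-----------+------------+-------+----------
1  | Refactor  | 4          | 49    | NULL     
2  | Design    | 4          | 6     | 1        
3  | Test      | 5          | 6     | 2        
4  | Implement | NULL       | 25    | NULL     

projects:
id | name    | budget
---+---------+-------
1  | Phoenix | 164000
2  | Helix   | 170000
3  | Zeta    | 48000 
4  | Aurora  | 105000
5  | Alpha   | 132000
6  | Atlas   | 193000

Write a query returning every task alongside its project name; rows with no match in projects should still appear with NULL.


LEFT JOIN keeps every row from tasks (the left table); where project_id has no match in projects, the project columns become NULL. Walk through each task:
  - task 1 (Refactor): project_id=4 -> matches Aurora
  - task 2 (Design): project_id=4 -> matches Aurora
  - task 3 (Test): project_id=5 -> matches Alpha
  - task 4 (Implement): project_id=NULL, no match -> kept with NULL
All 4 rows appear; 1 has NULL project.

SQL:
SELECT a.name, b.name AS project
FROM tasks a
LEFT JOIN projects b ON a.project_id = b.id

Result:
name      | project
----------+--------
Refactor  | Aurora 
Design    | Aurora 
Test      | Alpha  
Implement | NULL   


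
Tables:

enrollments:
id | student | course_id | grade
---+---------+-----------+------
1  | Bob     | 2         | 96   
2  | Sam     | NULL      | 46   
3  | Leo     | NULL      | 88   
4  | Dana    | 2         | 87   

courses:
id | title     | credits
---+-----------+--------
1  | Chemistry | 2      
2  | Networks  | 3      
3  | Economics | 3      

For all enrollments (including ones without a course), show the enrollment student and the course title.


LEFT JOIN keeps every row from enrollments (the left table); where course_id has no match in courses, the course columns become NULL. Walk through each enrollment:
  - enrollment 1 (Bob): course_id=2 -> matches Networks
  - enrollment 2 (Sam): course_id=NULL, no match -> kept with NULL
  - enrollment 3 (Leo): course_id=NULL, no match -> kept with NULL
  - enrollment 4 (Dana): course_id=2 -> matches Networks
All 4 rows appear; 2 have NULL course.

SQL:
SELECT a.student, b.title AS course
FROM enrollments a
LEFT JOIN courses b ON a.course_id = b.id

Result:
student | course  
--------+---------
Bob     | Networks
Sam     | NULL    
Leo     | NULL    
Dana    | Networks


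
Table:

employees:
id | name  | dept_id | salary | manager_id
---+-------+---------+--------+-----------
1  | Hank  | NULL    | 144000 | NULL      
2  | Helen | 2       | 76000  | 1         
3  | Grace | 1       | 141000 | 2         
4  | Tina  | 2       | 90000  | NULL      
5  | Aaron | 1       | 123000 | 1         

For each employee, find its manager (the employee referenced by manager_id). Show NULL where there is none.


This is a self-join: employees is joined to a second copy of itself, matching each row's manager_id to another row's id. Use LEFT JOIN so rows with manager_id=NULL are kept.
  - employee 1 (Hank): manager_id=NULL -> NULL
  - employee 2 (Helen): manager_id=1 -> Hank
  - employee 3 (Grace): manager_id=2 -> Helen
  - employee 4 (Tina): manager_id=NULL -> NULL
  - employee 5 (Aaron): manager_id=1 -> Hank

SQL:
SELECT a.name AS item, b.name AS manager
FROM employees a
LEFT JOIN employees b ON a.manager_id = b.id

Result:
item  | manager
------+--------
Hank  | NULL   
Helen | Hank   
Grace | Helen  
Tina  | NULL   
Aaron | Hank   


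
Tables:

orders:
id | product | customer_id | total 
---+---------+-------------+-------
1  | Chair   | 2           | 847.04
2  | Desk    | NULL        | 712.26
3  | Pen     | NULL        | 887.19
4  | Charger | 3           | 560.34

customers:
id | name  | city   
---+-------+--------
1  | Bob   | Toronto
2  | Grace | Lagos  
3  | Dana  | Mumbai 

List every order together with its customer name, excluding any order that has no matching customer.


INNER JOIN keeps only orders rows whose customer_id matches an id in customers. Walk through each order:
  - order 1 (Chair): customer_id=2 -> matches Grace
  - order 2 (Desk): customer_id=NULL, no match -> dropped
  - order 3 (Pen): customer_id=NULL, no match -> dropped
  - order 4 (Charger): customer_id=3 -> matches Dana
So 2 of 4 rows are dropped.

SQL:
SELECT a.product, b.name AS customer
FROM orders a
INNER JOIN customers b ON a.customer_id = b.id

Result:
product | customer
--------+---------
Chair   | Grace   
Charger | Dana    


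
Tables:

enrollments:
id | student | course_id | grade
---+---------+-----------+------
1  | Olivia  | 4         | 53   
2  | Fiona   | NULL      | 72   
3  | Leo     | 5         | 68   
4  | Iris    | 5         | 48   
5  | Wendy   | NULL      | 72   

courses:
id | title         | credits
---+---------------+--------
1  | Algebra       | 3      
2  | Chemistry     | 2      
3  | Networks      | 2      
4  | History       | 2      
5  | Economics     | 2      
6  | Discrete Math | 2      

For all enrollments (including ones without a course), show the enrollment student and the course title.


LEFT JOIN keeps every row from enrollments (the left table); where course_id has no match in courses, the course columns become NULL. Walk through each enrollment:
  - enrollment 1 (Olivia): course_id=4 -> matches History
  - enrollment 2 (Fiona): course_id=NULL, no match -> kept with NULL
  - enrollment 3 (Leo): course_id=5 -> matches Economics
  - enrollment 4 (Iris): course_id=5 -> matches Economics
  - enrollment 5 (Wendy): course_id=NULL, no match -> kept with NULL
All 5 rows appear; 2 have NULL course.

SQL:
SELECT a.student, b.title AS course
FROM enrollments a
LEFT JOIN courses b ON a.course_id = b.id

Result:
student | course   
--------+----------
Olivia  | History  
Fiona   | NULL     
Leo     | Economics
Iris    | Economics
Wendy   | NULL     


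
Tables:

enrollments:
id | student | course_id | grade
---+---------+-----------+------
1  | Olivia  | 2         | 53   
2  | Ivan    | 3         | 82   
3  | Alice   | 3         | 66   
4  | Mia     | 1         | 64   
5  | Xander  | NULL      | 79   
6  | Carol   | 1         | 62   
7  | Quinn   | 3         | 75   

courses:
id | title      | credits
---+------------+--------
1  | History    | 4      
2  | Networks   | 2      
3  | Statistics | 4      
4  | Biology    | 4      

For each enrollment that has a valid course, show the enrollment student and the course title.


INNER JOIN keeps only enrollments rows whose course_id matches an id in courses. Walk through each enrollment:
  - enrollment 1 (Olivia): course_id=2 -> matches Networks
  - enrollment 2 (Ivan): course_id=3 -> matches Statistics
  - enrollment 3 (Alice): course_id=3 -> matches Statistics
  - enrollment 4 (Mia): course_id=1 -> matches History
  - enrollment 5 (Xander): course_id=NULL, no match -> dropped
  - enrollment 6 (Carol): course_id=1 -> matches History
  - enrollment 7 (Quinn): course_id=3 -> matches Statistics
So 1 of 7 rows is dropped.

SQL:
SELECT a.student, b.title AS course
FROM enrollments a
INNER JOIN courses b ON a.course_id = b.id

Result:
student | course    
--------+-----------
Olivia  | Networks  
Ivan    | Statistics
Alice   | Statistics
Mia     | History   
Carol   | History   
Quinn   | Statistics


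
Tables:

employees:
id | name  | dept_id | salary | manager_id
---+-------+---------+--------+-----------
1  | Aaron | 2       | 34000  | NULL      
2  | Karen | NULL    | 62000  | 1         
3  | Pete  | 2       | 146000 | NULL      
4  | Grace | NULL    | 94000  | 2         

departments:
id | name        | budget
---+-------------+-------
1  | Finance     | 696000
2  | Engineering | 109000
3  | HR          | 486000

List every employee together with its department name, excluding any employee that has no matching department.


INNER JOIN keeps only employees rows whose dept_id matches an id in departments. Walk through each employee:
  - employee 1 (Aaron): dept_id=2 -> matches Engineering
  - employee 2 (Karen): dept_id=NULL, no match -> dropped
  - employee 3 (Pete): dept_id=2 -> matches Engineering
  - employee 4 (Grace): dept_id=NULL, no match -> dropped
So 2 of 4 rows are dropped.

SQL:
SELECT a.name, b.name AS department
FROM employees a
INNER JOIN departments b ON a.dept_id = b.id

Result:
name  | department 
------+------------
Aaron | Engineering
Pete  | Engineering


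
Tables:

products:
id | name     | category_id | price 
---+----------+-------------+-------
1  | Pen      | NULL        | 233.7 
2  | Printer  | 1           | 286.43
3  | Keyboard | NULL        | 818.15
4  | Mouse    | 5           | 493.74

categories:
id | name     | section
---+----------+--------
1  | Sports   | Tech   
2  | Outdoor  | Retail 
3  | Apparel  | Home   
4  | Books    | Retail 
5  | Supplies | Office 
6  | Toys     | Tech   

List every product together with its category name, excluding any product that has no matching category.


INNER JOIN keeps only products rows whose category_id matches an id in categories. Walk through each product:
  - product 1 (Pen): category_id=NULL, no match -> dropped
  - product 2 (Printer): category_id=1 -> matches Sports
  - product 3 (Keyboard): category_id=NULL, no match -> dropped
  - product 4 (Mouse): category_id=5 -> matches Supplies
So 2 of 4 rows are dropped.

SQL:
SELECT a.name, b.name AS category
FROM products a
INNER JOIN categories b ON a.category_id = b.id

Result:
name    | category
--------+---------
Printer | Sports  
Mouse   | Supplies


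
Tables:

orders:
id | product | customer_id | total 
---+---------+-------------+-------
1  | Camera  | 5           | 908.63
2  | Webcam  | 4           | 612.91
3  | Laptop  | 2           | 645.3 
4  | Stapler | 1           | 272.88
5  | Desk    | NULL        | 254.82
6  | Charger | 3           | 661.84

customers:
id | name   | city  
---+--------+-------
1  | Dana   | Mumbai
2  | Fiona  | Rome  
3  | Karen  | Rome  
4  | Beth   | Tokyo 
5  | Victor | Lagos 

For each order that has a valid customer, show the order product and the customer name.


INNER JOIN keeps only orders rows whose customer_id matches an id in customers. Walk through each order:
  - order 1 (Camera): customer_id=5 -> matches Victor
  - order 2 (Webcam): customer_id=4 -> matches Beth
  - order 3 (Laptop): customer_id=2 -> matches Fiona
  - order 4 (Stapler): customer_id=1 -> matches Dana
  - order 5 (Desk): customer_id=NULL, no match -> dropped
  - order 6 (Charger): customer_id=3 -> matches Karen
So 1 of 6 rows is dropped.

SQL:
SELECT a.product, b.name AS customer
FROM orders a
INNER JOIN customers b ON a.customer_id = b.id

Result:
product | customer
--------+---------
Camera  | Victor  
Webcam  | Beth    
Laptop  | Fiona   
Stapler | Dana    
Charger | Karen   


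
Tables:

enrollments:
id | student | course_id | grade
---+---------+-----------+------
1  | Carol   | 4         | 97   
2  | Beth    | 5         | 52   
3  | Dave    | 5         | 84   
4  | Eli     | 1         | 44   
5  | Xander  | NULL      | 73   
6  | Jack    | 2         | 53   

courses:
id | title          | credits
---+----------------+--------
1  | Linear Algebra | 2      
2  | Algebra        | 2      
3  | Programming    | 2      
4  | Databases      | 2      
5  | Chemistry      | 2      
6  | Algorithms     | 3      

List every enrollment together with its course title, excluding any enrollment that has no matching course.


INNER JOIN keeps only enrollments rows whose course_id matches an id in courses. Walk through each enrollment:
  - enrollment 1 (Carol): course_id=4 -> matches Databases
  - enrollment 2 (Beth): course_id=5 -> matches Chemistry
  - enrollment 3 (Dave): course_id=5 -> matches Chemistry
  - enrollment 4 (Eli): course_id=1 -> matches Linear Algebra
  - enrollment 5 (Xander): course_id=NULL, no match -> dropped
  - enrollment 6 (Jack): course_id=2 -> matches Algebra
So 1 of 6 rows is dropped.

SQL:
SELECT a.student, b.title AS course
FROM enrollments a
INNER JOIN courses b ON a.course_id = b.id

Result:
student | course        
--------+---------------
Carol   | Databases     
Beth    | Chemistry     
Dave    | Chemistry     
Eli     | Linear Algebra
Jack    | Algebra       


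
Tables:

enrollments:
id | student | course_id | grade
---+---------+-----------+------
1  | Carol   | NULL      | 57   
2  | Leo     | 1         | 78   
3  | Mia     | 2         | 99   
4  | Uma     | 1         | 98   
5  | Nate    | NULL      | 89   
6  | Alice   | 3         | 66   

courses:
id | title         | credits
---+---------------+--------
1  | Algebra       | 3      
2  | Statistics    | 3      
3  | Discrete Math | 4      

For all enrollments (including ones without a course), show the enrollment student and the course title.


LEFT JOIN keeps every row from enrollments (the left table); where course_id has no match in courses, the course columns become NULL. Walk through each enrollment:
  - enrollment 1 (Carol): course_id=NULL, no match -> kept with NULL
  - enrollment 2 (Leo): course_id=1 -> matches Algebra
  - enrollment 3 (Mia): course_id=2 -> matches Statistics
  - enrollment 4 (Uma): course_id=1 -> matches Algebra
  - enrollment 5 (Nate): course_id=NULL, no match -> kept with NULL
  - enrollment 6 (Alice): course_id=3 -> matches Discrete Math
All 6 rows appear; 2 have NULL course.

SQL:
SELECT a.student, b.title AS course
FROM enrollments a
LEFT JOIN courses b ON a.course_id = b.id

Result:
student | course       
--------+--------------
Carol   | NULL         
Leo     | Algebra      
Mia     | Statistics   
Uma     | Algebra      
Nate    | NULL         
Alice   | Discrete Math


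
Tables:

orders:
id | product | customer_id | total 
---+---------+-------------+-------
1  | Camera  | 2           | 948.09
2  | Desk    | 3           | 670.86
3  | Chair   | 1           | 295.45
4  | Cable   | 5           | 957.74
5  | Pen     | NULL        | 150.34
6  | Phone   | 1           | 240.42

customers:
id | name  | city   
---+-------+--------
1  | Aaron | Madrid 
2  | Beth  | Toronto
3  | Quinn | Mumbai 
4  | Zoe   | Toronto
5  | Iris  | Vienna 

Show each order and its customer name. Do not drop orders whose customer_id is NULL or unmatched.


LEFT JOIN keeps every row from orders (the left table); where customer_id has no match in customers, the customer columns become NULL. Walk through each order:
  - order 1 (Camera): customer_id=2 -> matches Beth
  - order 2 (Desk): customer_id=3 -> matches Quinn
  - order 3 (Chair): customer_id=1 -> matches Aaron
  - order 4 (Cable): customer_id=5 -> matches Iris
  - order 5 (Pen): customer_id=NULL, no match -> kept with NULL
  - order 6 (Phone): customer_id=1 -> matches Aaron
All 6 rows appear; 1 has NULL customer.

SQL:
SELECT a.product, b.name AS customer
FROM orders a
LEFT JOIN customers b ON a.customer_id = b.id

Result:
product | customer
--------+---------
Camera  | Beth    
Desk    | Quinn   
Chair   | Aaron   
Cable   | Iris    
Pen     | NULL    
Phone   | Aaron   


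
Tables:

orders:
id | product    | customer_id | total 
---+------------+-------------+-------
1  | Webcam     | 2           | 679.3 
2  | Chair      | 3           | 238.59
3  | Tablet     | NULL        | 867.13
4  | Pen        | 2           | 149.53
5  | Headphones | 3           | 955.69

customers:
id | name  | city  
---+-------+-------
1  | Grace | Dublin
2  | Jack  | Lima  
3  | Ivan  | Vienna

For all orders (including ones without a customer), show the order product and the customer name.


LEFT JOIN keeps every row from orders (the left table); where customer_id has no match in customers, the customer columns become NULL. Walk through each order:
  - order 1 (Webcam): customer_id=2 -> matches Jack
  - order 2 (Chair): customer_id=3 -> matches Ivan
  - order 3 (Tablet): customer_id=NULL, no match -> kept with NULL
  - order 4 (Pen): customer_id=2 -> matches Jack
  - order 5 (Headphones): customer_id=3 -> matches Ivan
All 5 rows appear; 1 has NULL customer.

SQL:
SELECT a.product, b.name AS customer
FROM orders a
LEFT JOIN customers b ON a.customer_id = b.id

Result:
product    | customer
-----------+---------
Webcam     | Jack    
Chair      | Ivan    
Tablet     | NULL    
Pen        | Jack    
Headphones | Ivan    


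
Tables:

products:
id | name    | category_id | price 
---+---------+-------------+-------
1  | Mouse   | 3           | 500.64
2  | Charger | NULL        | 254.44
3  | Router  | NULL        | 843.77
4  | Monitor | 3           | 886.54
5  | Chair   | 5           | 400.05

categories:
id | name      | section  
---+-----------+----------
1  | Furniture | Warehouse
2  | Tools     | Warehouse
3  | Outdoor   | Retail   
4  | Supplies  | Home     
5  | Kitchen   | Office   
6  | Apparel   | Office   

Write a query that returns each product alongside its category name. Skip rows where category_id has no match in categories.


INNER JOIN keeps only products rows whose category_id matches an id in categories. Walk through each product:
  - product 1 (Mouse): category_id=3 -> matches Outdoor
  - product 2 (Charger): category_id=NULL, no match -> dropped
  - product 3 (Router): category_id=NULL, no match -> dropped
  - product 4 (Monitor): category_id=3 -> matches Outdoor
  - product 5 (Chair): category_id=5 -> matches Kitchen
So 2 of 5 rows are dropped.

SQL:
SELECT a.name, b.name AS category
FROM products a
INNER JOIN categories b ON a.category_id = b.id

Result:
name    | category
--------+---------
Mouse   | Outdoor 
Monitor | Outdoor 
Chair   | Kitchen 


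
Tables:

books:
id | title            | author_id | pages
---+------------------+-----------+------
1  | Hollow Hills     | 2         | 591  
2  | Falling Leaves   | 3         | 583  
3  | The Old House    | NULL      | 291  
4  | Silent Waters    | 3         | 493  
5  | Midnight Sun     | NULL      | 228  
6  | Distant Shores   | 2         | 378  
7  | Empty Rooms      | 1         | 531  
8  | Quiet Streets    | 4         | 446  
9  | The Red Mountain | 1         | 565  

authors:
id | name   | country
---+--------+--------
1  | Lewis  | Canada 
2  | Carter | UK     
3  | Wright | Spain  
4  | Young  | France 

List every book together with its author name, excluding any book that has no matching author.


INNER JOIN keeps only books rows whose author_id matches an id in authors. Walk through each book:
  - book 1 (Hollow Hills): author_id=2 -> matches Carter
  - book 2 (Falling Leaves): author_id=3 -> matches Wright
  - book 3 (The Old House): author_id=NULL, no match -> dropped
  - book 4 (Silent Waters): author_id=3 -> matches Wright
  - book 5 (Midnight Sun): author_id=NULL, no match -> dropped
  - book 6 (Distant Shores): author_id=2 -> matches Carter
  - book 7 (Empty Rooms): author_id=1 -> matches Lewis
  - book 8 (Quiet Streets): author_id=4 -> matches Young
  - book 9 (The Red Mountain): author_id=1 -> matches Lewis
So 2 of 9 rows are dropped.

SQL:
SELECT a.title, b.name AS author
FROM books a
INNER JOIN authors b ON a.author_id = b.id

Result:
title            | author
-----------------+-------
Hollow Hills     | Carter
Falling Leaves   | Wright
Silent Waters    | Wright
Distant Shores   | Carter
Empty Rooms      | Lewis 
Quiet Streets    | Young 
The Red Mountain | Lewis 


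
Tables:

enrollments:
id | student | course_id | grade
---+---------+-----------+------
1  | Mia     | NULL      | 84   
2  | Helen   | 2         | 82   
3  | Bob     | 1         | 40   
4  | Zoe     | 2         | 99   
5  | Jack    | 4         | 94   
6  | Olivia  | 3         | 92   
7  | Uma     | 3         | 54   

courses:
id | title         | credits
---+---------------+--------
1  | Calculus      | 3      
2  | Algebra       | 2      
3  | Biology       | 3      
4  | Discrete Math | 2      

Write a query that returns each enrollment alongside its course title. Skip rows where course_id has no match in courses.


INNER JOIN keeps only enrollments rows whose course_id matches an id in courses. Walk through each enrollment:
  - enrollment 1 (Mia): course_id=NULL, no match -> dropped
  - enrollment 2 (Helen): course_id=2 -> matches Algebra
  - enrollment 3 (Bob): course_id=1 -> matches Calculus
  - enrollment 4 (Zoe): course_id=2 -> matches Algebra
  - enrollment 5 (Jack): course_id=4 -> matches Discrete Math
  - enrollment 6 (Olivia): course_id=3 -> matches Biology
  - enrollment 7 (Uma): course_id=3 -> matches Biology
So 1 of 7 rows is dropped.

SQL:
SELECT a.student, b.title AS course
FROM enrollments a
INNER JOIN courses b ON a.course_id = b.id

Result:
student | course       
--------+--------------
Helen   | Algebra      
Bob     | Calculus     
Zoe     | Algebra      
Jack    | Discrete Math
Olivia  | Biology      
Uma     | Biology      


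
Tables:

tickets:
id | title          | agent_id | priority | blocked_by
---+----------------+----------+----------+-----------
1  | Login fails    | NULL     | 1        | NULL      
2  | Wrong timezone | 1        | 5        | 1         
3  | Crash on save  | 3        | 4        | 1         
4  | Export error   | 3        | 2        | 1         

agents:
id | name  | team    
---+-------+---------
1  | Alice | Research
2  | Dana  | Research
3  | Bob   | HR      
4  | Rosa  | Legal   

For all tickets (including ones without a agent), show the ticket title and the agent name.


LEFT JOIN keeps every row from tickets (the left table); where agent_id has no match in agents, the agent columns become NULL. Walk through each ticket:
  - ticket 1 (Login fails): agent_id=NULL, no match -> kept with NULL
  - ticket 2 (Wrong timezone): agent_id=1 -> matches Alice
  - ticket 3 (Crash on save): agent_id=3 -> matches Bob
  - ticket 4 (Export error): agent_id=3 -> matches Bob
All 4 rows appear; 1 has NULL agent.

SQL:
SELECT a.title, b.name AS agent
FROM tickets a
LEFT JOIN agents b ON a.agent_id = b.id

Result:
title          | agent
---------------+------
Login fails    | NULL 
Wrong timezone | Alice
Crash on save  | Bob  
Export error   | Bob  


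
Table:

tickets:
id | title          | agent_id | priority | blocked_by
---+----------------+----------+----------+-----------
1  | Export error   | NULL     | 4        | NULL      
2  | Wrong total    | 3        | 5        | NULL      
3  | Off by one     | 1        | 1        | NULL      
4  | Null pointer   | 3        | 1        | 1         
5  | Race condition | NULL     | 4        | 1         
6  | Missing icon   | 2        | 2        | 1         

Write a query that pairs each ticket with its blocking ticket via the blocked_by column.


This is a self-join: tickets is joined to a second copy of itself, matching each row's blocked_by to another row's id. Use LEFT JOIN so rows with blocked_by=NULL are kept.
  - ticket 1 (Export error): blocked_by=NULL -> NULL
  - ticket 2 (Wrong total): blocked_by=NULL -> NULL
  - ticket 3 (Off by one): blocked_by=NULL -> NULL
  - ticket 4 (Null pointer): blocked_by=1 -> Export error
  - ticket 5 (Race condition): blocked_by=1 -> Export error
  - ticket 6 (Missing icon): blocked_by=1 -> Export error

SQL:
SELECT a.title AS item, b.title AS blocked_by
FROM tickets a
LEFT JOIN tickets b ON a.blocked_by = b.id

Result:
item           | blocked_by  
---------------+-------------
Export error   | NULL        
Wrong total    | NULL        
Off by one     | NULL        
Null pointer   | Export error
Race condition | Export error
Missing icon   | Export error


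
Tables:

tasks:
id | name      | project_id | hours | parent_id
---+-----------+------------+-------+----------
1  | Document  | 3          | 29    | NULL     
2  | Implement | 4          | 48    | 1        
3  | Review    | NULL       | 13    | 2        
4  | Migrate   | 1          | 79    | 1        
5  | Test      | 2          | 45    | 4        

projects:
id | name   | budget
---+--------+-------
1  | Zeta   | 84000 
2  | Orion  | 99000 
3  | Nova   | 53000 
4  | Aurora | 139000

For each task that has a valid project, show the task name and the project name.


INNER JOIN keeps only tasks rows whose project_id matches an id in projects. Walk through each task:
  - task 1 (Document): project_id=3 -> matches Nova
  - task 2 (Implement): project_id=4 -> matches Aurora
  - task 3 (Review): project_id=NULL, no match -> dropped
  - task 4 (Migrate): project_id=1 -> matches Zeta
  - task 5 (Test): project_id=2 -> matches Orion
So 1 of 5 rows is dropped.

SQL:
SELECT a.name, b.name AS project
FROM tasks a
INNER JOIN projects b ON a.project_id = b.id

Result:
name      | project
----------+--------
Document  | Nova   
Implement | Aurora 
Migrate   | Zeta   
Test      | Orion  


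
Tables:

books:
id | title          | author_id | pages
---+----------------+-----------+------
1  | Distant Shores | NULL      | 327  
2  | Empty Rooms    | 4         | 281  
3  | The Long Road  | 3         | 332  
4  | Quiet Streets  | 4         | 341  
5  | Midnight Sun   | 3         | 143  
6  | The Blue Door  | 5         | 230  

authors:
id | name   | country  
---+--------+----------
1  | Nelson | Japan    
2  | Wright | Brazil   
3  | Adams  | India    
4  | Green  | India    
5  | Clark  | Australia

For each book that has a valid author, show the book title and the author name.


INNER JOIN keeps only books rows whose author_id matches an id in authors. Walk through each book:
  - book 1 (Distant Shores): author_id=NULL, no match -> dropped
  - book 2 (Empty Rooms): author_id=4 -> matches Green
  - book 3 (The Long Road): author_id=3 -> matches Adams
  - book 4 (Quiet Streets): author_id=4 -> matches Green
  - book 5 (Midnight Sun): author_id=3 -> matches Adams
  - book 6 (The Blue Door): author_id=5 -> matches Clark
So 1 of 6 rows is dropped.

SQL:
SELECT a.title, b.name AS author
FROM books a
INNER JOIN authors b ON a.author_id = b.id

Result:
title         | author
--------------+-------
Empty Rooms   | Green 
The Long Road | Adams 
Quiet Streets | Green 
Midnight Sun  | Adams 
The Blue Door | Clark 


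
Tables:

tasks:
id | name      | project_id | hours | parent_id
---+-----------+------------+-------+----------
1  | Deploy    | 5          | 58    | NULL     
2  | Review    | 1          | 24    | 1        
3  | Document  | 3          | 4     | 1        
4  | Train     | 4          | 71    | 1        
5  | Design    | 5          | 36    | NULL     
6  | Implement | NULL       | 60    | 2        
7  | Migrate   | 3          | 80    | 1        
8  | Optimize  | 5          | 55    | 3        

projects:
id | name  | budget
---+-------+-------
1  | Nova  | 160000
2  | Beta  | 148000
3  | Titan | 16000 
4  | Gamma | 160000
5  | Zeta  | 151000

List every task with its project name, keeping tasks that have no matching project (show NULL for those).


LEFT JOIN keeps every row from tasks (the left table); where project_id has no match in projects, the project columns become NULL. Walk through each task:
  - task 1 (Deploy): project_id=5 -> matches Zeta
  - task 2 (Review): project_id=1 -> matches Nova
  - task 3 (Document): project_id=3 -> matches Titan
  - task 4 (Train): project_id=4 -> matches Gamma
  - task 5 (Design): project_id=5 -> matches Zeta
  - task 6 (Implement): project_id=NULL, no match -> kept with NULL
  - task 7 (Migrate): project_id=3 -> matches Titan
  - task 8 (Optimize): project_id=5 -> matches Zeta
All 8 rows appear; 1 has NULL project.

SQL:
SELECT a.name, b.name AS project
FROM tasks a
LEFT JOIN projects b ON a.project_id = b.id

Result:
name      | project
----------+--------
Deploy    | Zeta   
Review    | Nova   
Document  | Titan  
Train     | Gamma  
Design    | Zeta   
Implement | NULL   
Migrate   | Titan  
Optimize  | Zeta   


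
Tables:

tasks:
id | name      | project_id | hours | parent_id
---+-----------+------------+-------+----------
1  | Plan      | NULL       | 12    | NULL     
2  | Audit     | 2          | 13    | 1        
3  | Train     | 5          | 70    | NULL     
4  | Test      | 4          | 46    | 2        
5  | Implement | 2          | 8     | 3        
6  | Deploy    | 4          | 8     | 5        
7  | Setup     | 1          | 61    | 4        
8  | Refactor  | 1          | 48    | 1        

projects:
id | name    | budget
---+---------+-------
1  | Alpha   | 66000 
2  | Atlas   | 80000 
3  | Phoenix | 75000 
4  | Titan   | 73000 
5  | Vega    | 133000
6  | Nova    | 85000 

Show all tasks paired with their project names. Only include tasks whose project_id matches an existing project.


INNER JOIN keeps only tasks rows whose project_id matches an id in projects. Walk through each task:
  - task 1 (Plan): project_id=NULL, no match -> dropped
  - task 2 (Audit): project_id=2 -> matches Atlas
  - task 3 (Train): project_id=5 -> matches Vega
  - task 4 (Test): project_id=4 -> matches Titan
  - task 5 (Implement): project_id=2 -> matches Atlas
  - task 6 (Deploy): project_id=4 -> matches Titan
  - task 7 (Setup): project_id=1 -> matches Alpha
  - task 8 (Refactor): project_id=1 -> matches Alpha
So 1 of 8 rows is dropped.

SQL:
SELECT a.name, b.name AS project
FROM tasks a
INNER JOIN projects b ON a.project_id = b.id

Result:
name      | project
----------+--------
Audit     | Atlas  
Train     | Vega   
Test      | Titan  
Implement | Atlas  
Deploy    | Titan  
Setup     | Alpha  
Refactor  | Alpha  


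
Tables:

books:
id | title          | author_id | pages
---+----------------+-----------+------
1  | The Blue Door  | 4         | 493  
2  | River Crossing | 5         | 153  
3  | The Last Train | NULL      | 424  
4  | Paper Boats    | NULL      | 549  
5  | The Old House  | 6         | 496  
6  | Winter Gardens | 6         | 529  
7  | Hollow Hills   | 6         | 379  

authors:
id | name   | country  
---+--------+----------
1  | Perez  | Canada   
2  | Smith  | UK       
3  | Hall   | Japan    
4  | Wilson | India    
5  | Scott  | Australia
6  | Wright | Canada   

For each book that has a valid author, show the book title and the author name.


INNER JOIN keeps only books rows whose author_id matches an id in authors. Walk through each book:
  - book 1 (The Blue Door): author_id=4 -> matches Wilson
  - book 2 (River Crossing): author_id=5 -> matches Scott
  - book 3 (The Last Train): author_id=NULL, no match -> dropped
  - book 4 (Paper Boats): author_id=NULL, no match -> dropped
  - book 5 (The Old House): author_id=6 -> matches Wright
  - book 6 (Winter Gardens): author_id=6 -> matches Wright
  - book 7 (Hollow Hills): author_id=6 -> matches Wright
So 2 of 7 rows are dropped.

SQL:
SELECT a.title, b.name AS author
FROM books a
INNER JOIN authors b ON a.author_id = b.id

Result:
title          | author
---------------+-------
The Blue Door  | Wilson
River Crossing | Scott 
The Old House  | Wright
Winter Gardens | Wright
Hollow Hills   | Wright


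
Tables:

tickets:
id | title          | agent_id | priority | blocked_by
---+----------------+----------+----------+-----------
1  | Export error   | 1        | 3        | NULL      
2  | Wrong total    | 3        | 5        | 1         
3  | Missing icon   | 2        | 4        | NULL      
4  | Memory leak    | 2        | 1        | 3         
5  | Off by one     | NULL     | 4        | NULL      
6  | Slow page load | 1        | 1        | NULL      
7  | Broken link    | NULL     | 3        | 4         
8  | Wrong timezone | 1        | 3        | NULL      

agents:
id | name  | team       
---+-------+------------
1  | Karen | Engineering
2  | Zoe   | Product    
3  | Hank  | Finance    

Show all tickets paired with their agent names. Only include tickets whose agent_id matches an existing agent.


INNER JOIN keeps only tickets rows whose agent_id matches an id in agents. Walk through each ticket:
  - ticket 1 (Export error): agent_id=1 -> matches Karen
  - ticket 2 (Wrong total): agent_id=3 -> matches Hank
  - ticket 3 (Missing icon): agent_id=2 -> matches Zoe
  - ticket 4 (Memory leak): agent_id=2 -> matches Zoe
  - ticket 5 (Off by one): agent_id=NULL, no match -> dropped
  - ticket 6 (Slow page load): agent_id=1 -> matches Karen
  - ticket 7 (Broken link): agent_id=NULL, no match -> dropped
  - ticket 8 (Wrong timezone): agent_id=1 -> matches Karen
So 2 of 8 rows are dropped.

SQL:
SELECT a.title, b.name AS agent
FROM tickets a
INNER JOIN agents b ON a.agent_id = b.id

Result:
title          | agent
---------------+------
Export error   | Karen
Wrong total    | Hank 
Missing icon   | Zoe  
Memory leak    | Zoe  
Slow page load | Karen
Wrong timezone | Karen


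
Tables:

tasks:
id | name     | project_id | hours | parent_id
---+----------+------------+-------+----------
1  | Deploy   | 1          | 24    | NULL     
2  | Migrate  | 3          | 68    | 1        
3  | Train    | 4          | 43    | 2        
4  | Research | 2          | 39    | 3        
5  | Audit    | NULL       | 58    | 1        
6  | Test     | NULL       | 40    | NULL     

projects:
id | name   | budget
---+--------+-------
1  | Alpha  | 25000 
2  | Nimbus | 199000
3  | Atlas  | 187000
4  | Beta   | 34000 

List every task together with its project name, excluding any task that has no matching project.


INNER JOIN keeps only tasks rows whose project_id matches an id in projects. Walk through each task:
  - task 1 (Deploy): project_id=1 -> matches Alpha
  - task 2 (Migrate): project_id=3 -> matches Atlas
  - task 3 (Train): project_id=4 -> matches Beta
  - task 4 (Research): project_id=2 -> matches Nimbus
  - task 5 (Audit): project_id=NULL, no match -> dropped
  - task 6 (Test): project_id=NULL, no match -> dropped
So 2 of 6 rows are dropped.

SQL:
SELECT a.name, b.name AS project
FROM tasks a
INNER JOIN projects b ON a.project_id = b.id

Result:
name     | project
---------+--------
Deploy   | Alpha  
Migrate  | Atlas  
Train    | Beta   
Research | Nimbus 


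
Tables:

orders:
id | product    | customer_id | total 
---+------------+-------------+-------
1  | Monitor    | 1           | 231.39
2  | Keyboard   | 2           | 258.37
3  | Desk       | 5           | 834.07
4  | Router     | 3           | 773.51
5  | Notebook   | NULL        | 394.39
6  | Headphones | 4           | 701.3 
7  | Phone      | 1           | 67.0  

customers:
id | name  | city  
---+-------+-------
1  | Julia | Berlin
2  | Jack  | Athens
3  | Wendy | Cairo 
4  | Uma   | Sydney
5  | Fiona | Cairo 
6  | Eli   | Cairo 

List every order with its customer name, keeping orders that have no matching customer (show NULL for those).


LEFT JOIN keeps every row from orders (the left table); where customer_id has no match in customers, the customer columns become NULL. Walk through each order:
  - order 1 (Monitor): customer_id=1 -> matches Julia
  - order 2 (Keyboard): customer_id=2 -> matches Jack
  - order 3 (Desk): customer_id=5 -> matches Fiona
  - order 4 (Router): customer_id=3 -> matches Wendy
  - order 5 (Notebook): customer_id=NULL, no match -> kept with NULL
  - order 6 (Headphones): customer_id=4 -> matches Uma
  - order 7 (Phone): customer_id=1 -> matches Julia
All 7 rows appear; 1 has NULL customer.

SQL:
SELECT a.product, b.name AS customer
FROM orders a
LEFT JOIN customers b ON a.customer_id = b.id

Result:
product    | customer
-----------+---------
Monitor    | Julia   
Keyboard   | Jack    
Desk       | Fiona   
Router     | Wendy   
Notebook   | NULL    
Headphones | Uma     
Phone      | Julia   
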